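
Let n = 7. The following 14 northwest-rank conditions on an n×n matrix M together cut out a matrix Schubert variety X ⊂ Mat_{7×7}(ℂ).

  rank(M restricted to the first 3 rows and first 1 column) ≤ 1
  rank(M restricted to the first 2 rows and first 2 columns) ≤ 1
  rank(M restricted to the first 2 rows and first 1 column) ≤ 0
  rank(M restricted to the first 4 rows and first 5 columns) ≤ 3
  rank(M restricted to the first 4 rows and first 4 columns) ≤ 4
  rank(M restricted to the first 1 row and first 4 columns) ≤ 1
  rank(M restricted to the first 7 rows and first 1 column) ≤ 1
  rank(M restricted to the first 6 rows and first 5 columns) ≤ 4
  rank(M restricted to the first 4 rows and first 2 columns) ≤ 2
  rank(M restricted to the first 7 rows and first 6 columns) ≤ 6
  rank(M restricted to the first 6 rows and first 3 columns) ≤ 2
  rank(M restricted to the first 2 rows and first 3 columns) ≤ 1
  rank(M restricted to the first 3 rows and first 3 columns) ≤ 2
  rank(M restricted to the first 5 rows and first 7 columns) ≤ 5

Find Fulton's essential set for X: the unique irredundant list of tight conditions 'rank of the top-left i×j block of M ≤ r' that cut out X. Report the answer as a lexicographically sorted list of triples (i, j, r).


Reconstructing r_w from the 14 given conditions:

  row 1: 0, 1, 1, 1, 1, 1, 1
  row 2: 0, 1, 1, 2, 2, 2, 2
  row 3: 1, 2, 2, 3, 3, 3, 3
  row 4: 1, 2, 2, 3, 3, 4, 4
  row 5: 1, 2, 2, 3, 4, 5, 5
  row 6: 1, 2, 2, 3, 4, 5, 6
  row 7: 1, 2, 3, 4, 5, 6, 7

so w = (2, 4, 1, 6, 5, 7, 3).

Rothe diagram D(w) (7 cells), 4 SE-corners (essential conditions):

[(2, 1, 0), (2, 3, 1), (4, 5, 3), (6, 3, 2)]


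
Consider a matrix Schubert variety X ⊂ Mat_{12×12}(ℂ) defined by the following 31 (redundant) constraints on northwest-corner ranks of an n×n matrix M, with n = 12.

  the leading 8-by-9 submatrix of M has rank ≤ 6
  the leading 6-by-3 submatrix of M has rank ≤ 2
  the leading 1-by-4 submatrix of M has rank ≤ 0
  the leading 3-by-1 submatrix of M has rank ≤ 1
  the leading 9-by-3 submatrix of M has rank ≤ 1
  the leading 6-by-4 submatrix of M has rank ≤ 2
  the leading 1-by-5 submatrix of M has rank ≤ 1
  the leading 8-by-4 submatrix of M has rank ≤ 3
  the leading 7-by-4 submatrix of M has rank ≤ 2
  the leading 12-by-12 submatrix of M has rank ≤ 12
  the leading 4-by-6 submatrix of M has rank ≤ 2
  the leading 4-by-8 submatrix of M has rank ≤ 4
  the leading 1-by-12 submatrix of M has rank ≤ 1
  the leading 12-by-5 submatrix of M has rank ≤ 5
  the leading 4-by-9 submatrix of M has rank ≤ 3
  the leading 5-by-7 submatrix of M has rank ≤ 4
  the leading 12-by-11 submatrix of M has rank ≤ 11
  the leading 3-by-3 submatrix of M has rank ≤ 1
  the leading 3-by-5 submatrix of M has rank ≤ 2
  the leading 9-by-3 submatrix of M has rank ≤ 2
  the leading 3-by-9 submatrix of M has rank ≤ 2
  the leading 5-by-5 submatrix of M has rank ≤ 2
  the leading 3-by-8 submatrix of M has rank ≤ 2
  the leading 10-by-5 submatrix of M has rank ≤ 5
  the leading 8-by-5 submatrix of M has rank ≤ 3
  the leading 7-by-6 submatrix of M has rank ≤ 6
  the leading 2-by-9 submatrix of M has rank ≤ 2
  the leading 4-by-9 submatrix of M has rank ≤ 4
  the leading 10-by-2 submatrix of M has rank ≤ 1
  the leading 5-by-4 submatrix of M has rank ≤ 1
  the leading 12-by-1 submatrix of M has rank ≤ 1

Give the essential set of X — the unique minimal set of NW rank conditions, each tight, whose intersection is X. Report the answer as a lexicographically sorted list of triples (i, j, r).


Rank table r_w(12×12) implied by the 31 constraints:

  0 | 0 | 0 | 0 | 1 | 1 | 1 | 1 | 1 | 1 | 1 | 1
  1 | 1 | 1 | 1 | 2 | 2 | 2 | 2 | 2 | 2 | 2 | 2
  1 | 1 | 1 | 1 | 2 | 2 | 2 | 2 | 2 | 3 | 3 | 3
  1 | 1 | 1 | 1 | 2 | 2 | 3 | 3 | 3 | 4 | 4 | 4
  1 | 1 | 1 | 1 | 2 | 3 | 4 | 4 | 4 | 5 | 5 | 5
  1 | 1 | 1 | 2 | 3 | 4 | 5 | 5 | 5 | 6 | 6 | 6
  1 | 1 | 1 | 2 | 3 | 4 | 5 | 6 | 6 | 7 | 7 | 7
  1 | 1 | 1 | 2 | 3 | 4 | 5 | 6 | 6 | 7 | 8 | 8
  1 | 1 | 1 | 2 | 3 | 4 | 5 | 6 | 7 | 8 | 9 | 9
  1 | 1 | 2 | 3 | 4 | 5 | 6 | 7 | 8 | 9 | 10 | 10
  1 | 2 | 3 | 4 | 5 | 6 | 7 | 8 | 9 | 10 | 11 | 11
  1 | 2 | 3 | 4 | 5 | 6 | 7 | 8 | 9 | 10 | 11 | 12

so w = (5, 1, 10, 7, 6, 4, 8, 11, 9, 3, 2, 12).

Fulton essential set (7 of the 28 Rothe cells):

[(1, 4, 0), (3, 9, 2), (4, 6, 2), (5, 4, 1), (8, 9, 6), (9, 3, 1), (10, 2, 1)]


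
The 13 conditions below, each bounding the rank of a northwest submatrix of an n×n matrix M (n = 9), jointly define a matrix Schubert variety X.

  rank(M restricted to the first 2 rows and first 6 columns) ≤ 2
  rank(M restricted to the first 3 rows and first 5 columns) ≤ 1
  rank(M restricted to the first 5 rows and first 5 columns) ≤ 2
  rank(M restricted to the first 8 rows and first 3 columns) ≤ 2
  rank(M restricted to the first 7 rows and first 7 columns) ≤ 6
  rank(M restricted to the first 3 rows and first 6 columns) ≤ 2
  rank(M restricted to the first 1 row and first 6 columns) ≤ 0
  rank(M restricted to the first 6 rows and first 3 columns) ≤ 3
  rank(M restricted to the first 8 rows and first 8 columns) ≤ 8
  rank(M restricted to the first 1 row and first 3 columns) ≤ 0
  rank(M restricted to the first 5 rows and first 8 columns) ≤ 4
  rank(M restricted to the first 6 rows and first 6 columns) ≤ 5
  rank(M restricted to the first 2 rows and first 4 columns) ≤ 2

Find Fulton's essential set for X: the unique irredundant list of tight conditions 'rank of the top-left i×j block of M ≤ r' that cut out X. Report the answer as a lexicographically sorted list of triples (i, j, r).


Propagating the 13 rank bounds to every northwest block:

  i=1: 0, 0, 0, 0, 0, 0, 1, 1, 1
  i=2: 1, 1, 1, 1, 1, 1, 2, 2, 2
  i=3: 1, 1, 1, 1, 1, 2, 3, 3, 3
  i=4: 1, 2, 2, 2, 2, 3, 4, 4, 4
  i=5: 1, 2, 2, 2, 2, 3, 4, 4, 5
  i=6: 1, 2, 2, 3, 3, 4, 5, 5, 6
  i=7: 1, 2, 2, 3, 4, 5, 6, 6, 7
  i=8: 1, 2, 2, 3, 4, 5, 6, 7, 8
  i=9: 1, 2, 3, 4, 5, 6, 7, 8, 9

reading off 1-entries of Δ²R: w = (7, 1, 6, 2, 9, 4, 5, 8, 3).

5 SE-corners of the 17-cell Rothe diagram give Ess(w):

[(1, 6, 0), (3, 5, 1), (5, 5, 2), (5, 8, 4), (8, 3, 2)]


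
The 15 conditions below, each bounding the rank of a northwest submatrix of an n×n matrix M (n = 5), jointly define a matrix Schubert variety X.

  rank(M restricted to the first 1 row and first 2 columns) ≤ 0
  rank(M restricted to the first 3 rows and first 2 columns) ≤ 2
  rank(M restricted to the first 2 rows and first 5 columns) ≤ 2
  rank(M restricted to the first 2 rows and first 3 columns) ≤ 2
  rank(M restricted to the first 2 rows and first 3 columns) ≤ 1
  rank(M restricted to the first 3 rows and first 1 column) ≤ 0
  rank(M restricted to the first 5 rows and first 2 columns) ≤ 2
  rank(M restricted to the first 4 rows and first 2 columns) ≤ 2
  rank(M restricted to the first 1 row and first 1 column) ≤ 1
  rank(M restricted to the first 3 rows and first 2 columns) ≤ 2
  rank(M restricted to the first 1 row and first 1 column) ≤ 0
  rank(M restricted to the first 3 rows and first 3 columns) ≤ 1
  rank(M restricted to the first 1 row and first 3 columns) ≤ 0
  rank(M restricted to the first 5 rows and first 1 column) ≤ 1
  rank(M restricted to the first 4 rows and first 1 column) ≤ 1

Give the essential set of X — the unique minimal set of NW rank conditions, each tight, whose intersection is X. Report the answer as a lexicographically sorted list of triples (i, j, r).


The tightest implied rank at each (i,j), from the 15 conditions:

  R[1]: 0  0  0  1  1
  R[2]: 0  1  1  2  2
  R[3]: 0  1  1  2  3
  R[4]: 1  2  2  3  4
  R[5]: 1  2  3  4  5

second differences of R give the permutation w = (4, 2, 5, 1, 3).

3 SE-corners of the 6-cell Rothe diagram give Ess(w):

[(1, 3, 0), (3, 1, 0), (3, 3, 1)]


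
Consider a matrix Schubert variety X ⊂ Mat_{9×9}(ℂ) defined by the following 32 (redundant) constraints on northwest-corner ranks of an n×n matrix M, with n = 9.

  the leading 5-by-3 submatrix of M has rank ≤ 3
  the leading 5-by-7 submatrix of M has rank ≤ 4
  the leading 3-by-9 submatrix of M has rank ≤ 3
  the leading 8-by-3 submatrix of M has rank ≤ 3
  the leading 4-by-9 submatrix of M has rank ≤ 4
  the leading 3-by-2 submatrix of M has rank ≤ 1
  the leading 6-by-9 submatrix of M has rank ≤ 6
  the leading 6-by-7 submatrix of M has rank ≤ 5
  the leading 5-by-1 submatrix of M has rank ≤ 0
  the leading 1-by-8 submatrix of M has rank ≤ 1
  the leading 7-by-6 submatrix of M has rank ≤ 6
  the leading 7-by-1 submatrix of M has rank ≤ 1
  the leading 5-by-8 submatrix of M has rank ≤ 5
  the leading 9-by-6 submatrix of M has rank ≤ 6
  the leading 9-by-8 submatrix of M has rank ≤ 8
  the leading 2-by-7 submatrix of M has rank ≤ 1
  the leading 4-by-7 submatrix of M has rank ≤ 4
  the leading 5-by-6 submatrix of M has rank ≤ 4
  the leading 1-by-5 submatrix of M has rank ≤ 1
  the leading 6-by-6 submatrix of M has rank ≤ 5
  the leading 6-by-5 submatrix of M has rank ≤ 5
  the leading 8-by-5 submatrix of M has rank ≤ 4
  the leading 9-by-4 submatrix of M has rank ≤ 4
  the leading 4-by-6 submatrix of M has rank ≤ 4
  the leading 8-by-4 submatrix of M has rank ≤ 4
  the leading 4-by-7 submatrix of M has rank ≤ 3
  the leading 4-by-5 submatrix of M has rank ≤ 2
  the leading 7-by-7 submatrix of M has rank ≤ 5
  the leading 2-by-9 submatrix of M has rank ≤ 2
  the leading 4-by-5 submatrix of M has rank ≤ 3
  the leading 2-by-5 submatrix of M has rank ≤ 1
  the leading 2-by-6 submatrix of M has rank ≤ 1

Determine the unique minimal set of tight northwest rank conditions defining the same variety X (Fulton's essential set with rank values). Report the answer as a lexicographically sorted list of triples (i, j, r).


Computing R[i][j] = min implied NW-rank bound (n=9, 32 conditions):

  R[1]: 0 | 1 | 1 | 1 | 1 | 1 | 1 | 1 | 1
  R[2]: 0 | 1 | 1 | 1 | 1 | 1 | 1 | 2 | 2
  R[3]: 0 | 1 | 2 | 2 | 2 | 2 | 2 | 3 | 3
  R[4]: 0 | 1 | 2 | 2 | 2 | 3 | 3 | 4 | 4
  R[5]: 0 | 1 | 2 | 3 | 3 | 4 | 4 | 5 | 5
  R[6]: 1 | 2 | 3 | 4 | 4 | 5 | 5 | 6 | 6
  R[7]: 1 | 2 | 3 | 4 | 4 | 5 | 5 | 6 | 7
  R[8]: 1 | 2 | 3 | 4 | 4 | 5 | 6 | 7 | 8
  R[9]: 1 | 2 | 3 | 4 | 5 | 6 | 7 | 8 | 9

giving w = (2, 8, 3, 6, 4, 1, 9, 7, 5) via Δ²R.

|D(w)|=15, |Ess(w)|=5:

[(2, 7, 1), (4, 5, 2), (5, 1, 0), (7, 7, 5), (8, 5, 4)]


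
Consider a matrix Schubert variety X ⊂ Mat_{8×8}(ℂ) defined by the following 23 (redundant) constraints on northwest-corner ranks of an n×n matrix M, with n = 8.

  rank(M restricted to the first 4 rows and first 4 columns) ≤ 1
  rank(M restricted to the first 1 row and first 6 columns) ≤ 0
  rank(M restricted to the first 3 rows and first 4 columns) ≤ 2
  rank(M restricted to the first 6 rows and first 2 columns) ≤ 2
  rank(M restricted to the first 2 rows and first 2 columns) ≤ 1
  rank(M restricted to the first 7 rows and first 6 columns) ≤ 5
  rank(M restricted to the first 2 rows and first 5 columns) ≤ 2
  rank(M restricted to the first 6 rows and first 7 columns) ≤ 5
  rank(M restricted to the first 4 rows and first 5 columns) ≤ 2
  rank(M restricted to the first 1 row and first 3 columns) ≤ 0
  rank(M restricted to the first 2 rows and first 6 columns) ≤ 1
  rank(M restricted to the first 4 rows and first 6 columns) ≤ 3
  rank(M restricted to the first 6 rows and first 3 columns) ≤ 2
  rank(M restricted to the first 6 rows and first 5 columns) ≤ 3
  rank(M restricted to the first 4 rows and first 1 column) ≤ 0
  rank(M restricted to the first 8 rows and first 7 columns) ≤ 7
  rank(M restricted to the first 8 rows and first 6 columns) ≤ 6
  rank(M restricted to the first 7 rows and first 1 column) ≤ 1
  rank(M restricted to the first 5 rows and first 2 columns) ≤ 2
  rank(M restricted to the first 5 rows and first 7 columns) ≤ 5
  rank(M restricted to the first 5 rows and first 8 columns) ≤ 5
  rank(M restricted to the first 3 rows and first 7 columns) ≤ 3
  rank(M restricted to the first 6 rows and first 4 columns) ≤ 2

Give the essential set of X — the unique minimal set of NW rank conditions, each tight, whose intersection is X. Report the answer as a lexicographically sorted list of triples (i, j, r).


Propagating the 23 rank bounds to every northwest block:

  i=1: 0 | 0 | 0 | 0 | 0 | 0 | 1 | 1
  i=2: 0 | 1 | 1 | 1 | 1 | 1 | 2 | 2
  i=3: 0 | 1 | 1 | 1 | 2 | 2 | 3 | 3
  i=4: 0 | 1 | 1 | 1 | 2 | 3 | 4 | 4
  i=5: 1 | 2 | 2 | 2 | 3 | 4 | 5 | 5
  i=6: 1 | 2 | 2 | 2 | 3 | 4 | 5 | 6
  i=7: 1 | 2 | 3 | 3 | 4 | 5 | 6 | 7
  i=8: 1 | 2 | 3 | 4 | 5 | 6 | 7 | 8

the unique w with this rank table is (7, 2, 5, 6, 1, 8, 3, 4).

D(w) has 15 cells with 4 SE-corners; essential set:

[(1, 6, 0), (4, 1, 0), (4, 4, 1), (6, 4, 2)]


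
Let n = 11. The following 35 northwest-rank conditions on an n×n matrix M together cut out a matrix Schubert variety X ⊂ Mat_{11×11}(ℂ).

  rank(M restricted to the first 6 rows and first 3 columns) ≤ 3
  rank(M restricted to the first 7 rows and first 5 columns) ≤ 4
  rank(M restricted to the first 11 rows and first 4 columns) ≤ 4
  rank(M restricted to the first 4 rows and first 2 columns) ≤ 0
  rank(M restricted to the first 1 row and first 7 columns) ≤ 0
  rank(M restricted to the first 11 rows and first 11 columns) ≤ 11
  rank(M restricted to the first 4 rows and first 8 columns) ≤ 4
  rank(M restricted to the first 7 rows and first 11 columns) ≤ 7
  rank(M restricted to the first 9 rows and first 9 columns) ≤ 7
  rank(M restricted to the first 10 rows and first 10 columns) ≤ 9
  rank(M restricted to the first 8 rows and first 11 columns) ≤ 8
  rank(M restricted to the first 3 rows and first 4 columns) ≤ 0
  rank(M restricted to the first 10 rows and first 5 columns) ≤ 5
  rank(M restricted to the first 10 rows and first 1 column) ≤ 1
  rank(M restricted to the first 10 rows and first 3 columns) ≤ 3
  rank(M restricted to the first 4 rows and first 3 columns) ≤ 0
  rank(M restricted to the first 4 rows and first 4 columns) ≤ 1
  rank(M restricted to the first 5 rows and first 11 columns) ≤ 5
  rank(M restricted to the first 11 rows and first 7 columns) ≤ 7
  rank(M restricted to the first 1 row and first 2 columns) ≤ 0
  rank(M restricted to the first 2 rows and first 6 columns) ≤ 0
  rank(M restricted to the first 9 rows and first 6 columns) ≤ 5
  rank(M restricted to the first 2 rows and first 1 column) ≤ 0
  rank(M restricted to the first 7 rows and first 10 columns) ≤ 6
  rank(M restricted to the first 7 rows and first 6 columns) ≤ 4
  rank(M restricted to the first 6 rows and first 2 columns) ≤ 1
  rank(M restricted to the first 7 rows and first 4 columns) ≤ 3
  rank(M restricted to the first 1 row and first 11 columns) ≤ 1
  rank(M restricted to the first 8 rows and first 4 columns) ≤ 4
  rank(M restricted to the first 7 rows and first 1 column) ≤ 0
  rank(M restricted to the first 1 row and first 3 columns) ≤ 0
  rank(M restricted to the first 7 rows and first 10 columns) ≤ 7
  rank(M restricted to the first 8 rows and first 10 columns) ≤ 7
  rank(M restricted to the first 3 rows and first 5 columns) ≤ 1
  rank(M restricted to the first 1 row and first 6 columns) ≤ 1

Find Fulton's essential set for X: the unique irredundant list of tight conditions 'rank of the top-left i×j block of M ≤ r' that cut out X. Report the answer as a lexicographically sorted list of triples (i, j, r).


The tightest implied rank at each (i,j), from the 35 conditions:

  R[1]: 0 0 0 0 0 0 0 1 1 1 1
  R[2]: 0 0 0 0 0 0 1 2 2 2 2
  R[3]: 0 0 0 0 1 1 2 3 3 3 3
  R[4]: 0 0 0 1 2 2 3 4 4 4 4
  R[5]: 0 1 1 2 3 3 4 5 5 5 5
  R[6]: 0 1 2 3 4 4 5 6 6 6 6
  R[7]: 0 1 2 3 4 4 5 6 6 6 7
  R[8]: 1 2 3 4 5 5 6 7 7 7 8
  R[9]: 1 2 3 4 5 5 6 7 7 8 9
  R[10]: 1 2 3 4 5 6 7 8 8 9 10
  R[11]: 1 2 3 4 5 6 7 8 9 10 11

so w = (8, 7, 5, 4, 2, 3, 11, 1, 10, 6, 9).

Rothe diagram D(w) (28 cells), 9 SE-corners (essential conditions):

[(1, 7, 0), (2, 6, 0), (3, 4, 0), (4, 3, 0), (7, 1, 0), (7, 6, 4), (7, 10, 6), (9, 6, 5), (9, 9, 7)]


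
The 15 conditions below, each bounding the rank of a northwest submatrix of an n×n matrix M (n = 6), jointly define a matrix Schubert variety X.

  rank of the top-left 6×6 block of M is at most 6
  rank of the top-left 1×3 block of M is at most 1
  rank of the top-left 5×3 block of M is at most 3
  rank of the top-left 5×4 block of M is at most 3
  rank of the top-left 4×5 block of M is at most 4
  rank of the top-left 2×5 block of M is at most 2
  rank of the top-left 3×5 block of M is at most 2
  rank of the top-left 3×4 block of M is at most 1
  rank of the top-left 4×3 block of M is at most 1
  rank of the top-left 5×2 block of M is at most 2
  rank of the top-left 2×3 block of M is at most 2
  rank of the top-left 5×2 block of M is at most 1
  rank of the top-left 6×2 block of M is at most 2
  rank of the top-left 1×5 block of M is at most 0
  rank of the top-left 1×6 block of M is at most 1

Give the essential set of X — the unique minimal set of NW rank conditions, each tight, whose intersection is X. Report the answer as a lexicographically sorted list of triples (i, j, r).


Recovering R(i,j) via the rank-extension bound from the 15 conditions:

  R[1]: 0 | 0 | 0 | 0 | 0 | 1
  R[2]: 1 | 1 | 1 | 1 | 1 | 2
  R[3]: 1 | 1 | 1 | 1 | 2 | 3
  R[4]: 1 | 1 | 1 | 2 | 3 | 4
  R[5]: 1 | 1 | 2 | 3 | 4 | 5
  R[6]: 1 | 2 | 3 | 4 | 5 | 6

hence w(1..6) = (6, 1, 5, 4, 3, 2).

4 SE-corners of the 11-cell Rothe diagram give Ess(w):

[(1, 5, 0), (3, 4, 1), (4, 3, 1), (5, 2, 1)]


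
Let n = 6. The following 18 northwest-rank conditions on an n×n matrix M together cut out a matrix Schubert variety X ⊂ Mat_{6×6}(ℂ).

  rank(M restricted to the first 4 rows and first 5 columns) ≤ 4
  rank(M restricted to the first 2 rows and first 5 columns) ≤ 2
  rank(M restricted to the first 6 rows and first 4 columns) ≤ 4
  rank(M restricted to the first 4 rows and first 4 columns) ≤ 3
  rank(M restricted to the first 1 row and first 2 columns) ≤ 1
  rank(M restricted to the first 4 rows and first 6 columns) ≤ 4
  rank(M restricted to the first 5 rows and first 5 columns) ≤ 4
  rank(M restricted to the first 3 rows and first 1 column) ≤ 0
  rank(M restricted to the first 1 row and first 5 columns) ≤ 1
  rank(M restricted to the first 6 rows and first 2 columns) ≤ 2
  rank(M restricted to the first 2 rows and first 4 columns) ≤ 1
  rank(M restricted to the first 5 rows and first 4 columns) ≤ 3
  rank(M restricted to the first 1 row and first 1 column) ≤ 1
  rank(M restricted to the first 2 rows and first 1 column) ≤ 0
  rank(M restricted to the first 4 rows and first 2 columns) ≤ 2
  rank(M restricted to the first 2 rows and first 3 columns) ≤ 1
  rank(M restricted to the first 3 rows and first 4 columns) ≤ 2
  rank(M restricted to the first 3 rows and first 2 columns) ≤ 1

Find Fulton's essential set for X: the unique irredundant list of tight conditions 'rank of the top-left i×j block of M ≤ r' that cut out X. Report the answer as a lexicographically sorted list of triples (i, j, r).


Propagating the 18 rank bounds to every northwest block:

  row 1: 0, 1, 1, 1, 1, 1
  row 2: 0, 1, 1, 1, 2, 2
  row 3: 0, 1, 2, 2, 3, 3
  row 4: 1, 2, 3, 3, 4, 4
  row 5: 1, 2, 3, 3, 4, 5
  row 6: 1, 2, 3, 4, 5, 6

giving w = (2, 5, 3, 1, 6, 4) via Δ²R.

ℓ(w)=6; the 3 essential cells (i,j,r):

[(2, 4, 1), (3, 1, 0), (5, 4, 3)]


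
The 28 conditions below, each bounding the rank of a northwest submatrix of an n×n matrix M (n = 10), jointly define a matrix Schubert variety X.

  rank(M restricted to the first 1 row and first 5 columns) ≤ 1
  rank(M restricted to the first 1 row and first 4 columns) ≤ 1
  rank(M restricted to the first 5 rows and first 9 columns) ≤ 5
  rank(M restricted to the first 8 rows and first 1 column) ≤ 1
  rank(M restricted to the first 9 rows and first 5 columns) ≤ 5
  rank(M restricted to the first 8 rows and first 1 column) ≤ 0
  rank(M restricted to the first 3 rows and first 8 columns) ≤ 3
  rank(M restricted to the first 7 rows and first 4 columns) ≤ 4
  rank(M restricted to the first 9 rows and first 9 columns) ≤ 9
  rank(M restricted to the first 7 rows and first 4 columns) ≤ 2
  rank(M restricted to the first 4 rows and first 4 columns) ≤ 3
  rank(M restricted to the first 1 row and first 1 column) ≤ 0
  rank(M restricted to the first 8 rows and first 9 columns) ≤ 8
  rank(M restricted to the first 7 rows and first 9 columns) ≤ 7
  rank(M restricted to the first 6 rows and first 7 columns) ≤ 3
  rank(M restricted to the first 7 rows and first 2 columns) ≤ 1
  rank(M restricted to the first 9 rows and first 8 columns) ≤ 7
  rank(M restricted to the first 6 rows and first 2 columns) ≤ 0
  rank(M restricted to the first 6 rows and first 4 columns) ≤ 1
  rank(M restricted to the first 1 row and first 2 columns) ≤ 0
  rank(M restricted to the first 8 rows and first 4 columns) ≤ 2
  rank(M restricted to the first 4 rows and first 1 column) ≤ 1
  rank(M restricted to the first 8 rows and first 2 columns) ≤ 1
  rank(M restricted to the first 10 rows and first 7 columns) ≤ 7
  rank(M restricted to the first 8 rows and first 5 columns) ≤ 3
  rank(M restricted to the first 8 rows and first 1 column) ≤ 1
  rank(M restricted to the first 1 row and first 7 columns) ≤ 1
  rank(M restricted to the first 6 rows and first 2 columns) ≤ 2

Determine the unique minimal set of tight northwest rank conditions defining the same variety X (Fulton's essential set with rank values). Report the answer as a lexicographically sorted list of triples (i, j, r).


Computing R[i][j] = min implied NW-rank bound (n=10, 28 conditions):

  row 1: 0  0  1  1  1  1  1  1  1  1
  row 2: 0  0  1  1  2  2  2  2  2  2
  row 3: 0  0  1  1  2  3  3  3  3  3
  row 4: 0  0  1  1  2  3  3  4  4  4
  row 5: 0  0  1  1  2  3  3  4  5  5
  row 6: 0  0  1  1  2  3  3  4  5  6
  row 7: 0  1  2  2  3  4  4  5  6  7
  row 8: 0  1  2  2  3  4  5  6  7  8
  row 9: 1  2  3  3  4  5  6  7  8  9
  row 10: 1  2  3  4  5  6  7  8  9  10

hence w(1..10) = (3, 5, 6, 8, 9, 10, 2, 7, 1, 4).

D(w) has 23 cells with 5 SE-corners; essential set:

[(6, 2, 0), (6, 4, 1), (6, 7, 3), (8, 1, 0), (8, 4, 2)]


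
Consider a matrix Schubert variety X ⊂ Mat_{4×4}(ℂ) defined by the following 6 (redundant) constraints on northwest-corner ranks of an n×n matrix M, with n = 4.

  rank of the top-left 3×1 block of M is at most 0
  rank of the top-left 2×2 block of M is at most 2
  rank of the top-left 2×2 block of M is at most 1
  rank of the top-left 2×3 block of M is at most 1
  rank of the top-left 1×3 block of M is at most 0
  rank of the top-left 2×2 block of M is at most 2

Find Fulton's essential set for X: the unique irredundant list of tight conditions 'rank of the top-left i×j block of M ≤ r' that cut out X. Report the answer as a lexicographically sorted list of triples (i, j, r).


Rank table r_w(4×4) implied by the 6 constraints:

  0 | 0 | 0 | 1
  0 | 1 | 1 | 2
  0 | 1 | 2 | 3
  1 | 2 | 3 | 4

so w = (4, 2, 3, 1).

D(w) has 5 cells with 2 SE-corners; essential set:

[(1, 3, 0), (3, 1, 0)]


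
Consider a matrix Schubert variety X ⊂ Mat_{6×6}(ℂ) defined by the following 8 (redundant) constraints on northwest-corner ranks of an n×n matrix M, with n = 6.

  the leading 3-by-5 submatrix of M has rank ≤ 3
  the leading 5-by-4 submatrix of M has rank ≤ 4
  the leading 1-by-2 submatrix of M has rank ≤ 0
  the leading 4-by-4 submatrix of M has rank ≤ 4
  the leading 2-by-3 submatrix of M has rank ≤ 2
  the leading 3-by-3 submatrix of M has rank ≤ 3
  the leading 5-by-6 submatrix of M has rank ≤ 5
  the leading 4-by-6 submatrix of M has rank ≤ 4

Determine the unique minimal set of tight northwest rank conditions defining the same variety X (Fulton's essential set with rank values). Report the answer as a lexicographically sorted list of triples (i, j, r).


Computing R[i][j] = min implied NW-rank bound (n=6, 8 conditions):

  row 1: 0 0 1 1 1 1
  row 2: 1 1 2 2 2 2
  row 3: 1 2 3 3 3 3
  row 4: 1 2 3 4 4 4
  row 5: 1 2 3 4 5 5
  row 6: 1 2 3 4 5 6

the unique w with this rank table is (3, 1, 2, 4, 5, 6).

1 SE-corner of the 2-cell Rothe diagram gives Ess(w):

[(1, 2, 0)]


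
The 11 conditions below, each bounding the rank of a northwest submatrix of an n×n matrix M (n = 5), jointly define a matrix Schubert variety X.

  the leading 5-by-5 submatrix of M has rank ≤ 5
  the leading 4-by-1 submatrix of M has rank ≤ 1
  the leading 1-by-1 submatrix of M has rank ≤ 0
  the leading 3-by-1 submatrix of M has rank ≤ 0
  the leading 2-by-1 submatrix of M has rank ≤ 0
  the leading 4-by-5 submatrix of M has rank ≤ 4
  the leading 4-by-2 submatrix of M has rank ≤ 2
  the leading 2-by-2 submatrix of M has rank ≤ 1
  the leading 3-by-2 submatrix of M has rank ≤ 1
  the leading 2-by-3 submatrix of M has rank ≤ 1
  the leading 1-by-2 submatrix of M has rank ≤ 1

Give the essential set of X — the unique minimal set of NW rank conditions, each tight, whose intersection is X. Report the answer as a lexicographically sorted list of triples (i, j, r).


Reconstructing r_w from the 11 given conditions:

  R[1]: 0, 1, 1, 1, 1
  R[2]: 0, 1, 1, 2, 2
  R[3]: 0, 1, 2, 3, 3
  R[4]: 1, 2, 3, 4, 4
  R[5]: 1, 2, 3, 4, 5

second differences of R give the permutation w = (2, 4, 3, 1, 5).

ℓ(w)=4; the 2 essential cells (i,j,r):

[(2, 3, 1), (3, 1, 0)]


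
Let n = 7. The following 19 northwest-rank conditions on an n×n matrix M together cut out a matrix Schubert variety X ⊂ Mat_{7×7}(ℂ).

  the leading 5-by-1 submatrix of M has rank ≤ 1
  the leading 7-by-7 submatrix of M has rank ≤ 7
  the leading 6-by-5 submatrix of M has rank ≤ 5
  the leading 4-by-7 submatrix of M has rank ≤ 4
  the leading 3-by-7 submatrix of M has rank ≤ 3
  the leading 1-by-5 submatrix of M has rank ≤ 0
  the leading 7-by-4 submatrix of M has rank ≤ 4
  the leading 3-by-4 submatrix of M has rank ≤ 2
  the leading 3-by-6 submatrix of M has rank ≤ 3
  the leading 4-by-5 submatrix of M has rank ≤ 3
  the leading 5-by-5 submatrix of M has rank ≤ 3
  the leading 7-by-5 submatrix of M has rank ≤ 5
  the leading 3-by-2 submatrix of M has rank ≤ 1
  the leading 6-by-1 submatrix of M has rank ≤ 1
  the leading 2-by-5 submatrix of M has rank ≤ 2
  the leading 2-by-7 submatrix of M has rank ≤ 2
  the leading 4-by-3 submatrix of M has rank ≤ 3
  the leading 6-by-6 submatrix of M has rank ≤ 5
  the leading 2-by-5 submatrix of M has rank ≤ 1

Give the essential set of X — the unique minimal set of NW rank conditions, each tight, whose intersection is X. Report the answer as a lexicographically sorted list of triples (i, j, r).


Rank table r_w(7×7) implied by the 19 constraints:

  i=1: 0 0 0 0 0 1 1
  i=2: 1 1 1 1 1 2 2
  i=3: 1 1 2 2 2 3 3
  i=4: 1 2 3 3 3 4 4
  i=5: 1 2 3 3 3 4 5
  i=6: 1 2 3 4 4 5 6
  i=7: 1 2 3 4 5 6 7

second differences of R give the permutation w = (6, 1, 3, 2, 7, 4, 5).

Rothe diagram D(w) (8 cells), 3 SE-corners (essential conditions):

[(1, 5, 0), (3, 2, 1), (5, 5, 3)]


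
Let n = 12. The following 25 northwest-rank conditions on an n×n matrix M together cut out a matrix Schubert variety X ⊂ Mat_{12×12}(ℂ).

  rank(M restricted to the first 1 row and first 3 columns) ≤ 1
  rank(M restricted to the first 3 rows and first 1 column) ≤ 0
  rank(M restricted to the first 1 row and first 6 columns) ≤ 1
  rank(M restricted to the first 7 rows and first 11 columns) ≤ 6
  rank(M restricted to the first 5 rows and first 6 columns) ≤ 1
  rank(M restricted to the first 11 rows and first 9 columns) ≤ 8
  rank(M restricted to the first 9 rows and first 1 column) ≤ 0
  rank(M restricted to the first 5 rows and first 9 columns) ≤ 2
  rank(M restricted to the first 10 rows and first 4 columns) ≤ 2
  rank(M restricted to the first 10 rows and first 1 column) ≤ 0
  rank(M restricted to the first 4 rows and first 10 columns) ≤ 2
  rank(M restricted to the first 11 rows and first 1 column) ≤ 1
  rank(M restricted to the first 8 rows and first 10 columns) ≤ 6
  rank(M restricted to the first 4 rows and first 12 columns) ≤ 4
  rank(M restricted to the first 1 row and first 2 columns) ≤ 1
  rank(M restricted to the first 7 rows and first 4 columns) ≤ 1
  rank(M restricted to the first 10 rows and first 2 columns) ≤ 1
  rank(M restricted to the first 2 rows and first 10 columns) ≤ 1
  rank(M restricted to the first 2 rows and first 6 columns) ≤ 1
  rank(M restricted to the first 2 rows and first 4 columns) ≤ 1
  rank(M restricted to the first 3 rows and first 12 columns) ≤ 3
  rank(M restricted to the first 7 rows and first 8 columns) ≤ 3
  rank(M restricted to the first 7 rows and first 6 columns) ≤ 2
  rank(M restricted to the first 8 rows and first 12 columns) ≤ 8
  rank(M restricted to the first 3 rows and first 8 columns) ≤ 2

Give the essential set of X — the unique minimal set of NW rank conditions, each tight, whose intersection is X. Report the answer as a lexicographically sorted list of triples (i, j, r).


Propagating the 25 rank bounds to every northwest block:

  0  1  1  1  1  1  1  1  1  1  1  1
  0  1  1  1  1  1  1  1  1  1  2  2
  0  1  1  1  1  1  2  2  2  2  3  3
  0  1  1  1  1  1  2  2  2  2  3  4
  0  1  1  1  1  1  2  2  2  3  4  5
  0  1  1  1  2  2  3  3  3  4  5  6
  0  1  1  1  2  2  3  3  4  5  6  7
  0  1  2  2  3  3  4  4  5  6  7  8
  0  1  2  2  3  4  5  5  6  7  8  9
  0  1  2  2  3  4  5  6  7  8  9  10
  1  2  3  3  4  5  6  7  8  9  10  11
  1  2  3  4  5  6  7  8  9  10  11  12

reading off 1-entries of Δ²R: w = (2, 11, 7, 12, 10, 5, 9, 3, 6, 8, 1, 4).

Fulton essential set (9 of the 43 Rothe cells):

[(2, 10, 1), (4, 10, 2), (5, 6, 1), (5, 9, 2), (7, 4, 1), (7, 6, 2), (7, 8, 3), (10, 1, 0), (10, 4, 2)]


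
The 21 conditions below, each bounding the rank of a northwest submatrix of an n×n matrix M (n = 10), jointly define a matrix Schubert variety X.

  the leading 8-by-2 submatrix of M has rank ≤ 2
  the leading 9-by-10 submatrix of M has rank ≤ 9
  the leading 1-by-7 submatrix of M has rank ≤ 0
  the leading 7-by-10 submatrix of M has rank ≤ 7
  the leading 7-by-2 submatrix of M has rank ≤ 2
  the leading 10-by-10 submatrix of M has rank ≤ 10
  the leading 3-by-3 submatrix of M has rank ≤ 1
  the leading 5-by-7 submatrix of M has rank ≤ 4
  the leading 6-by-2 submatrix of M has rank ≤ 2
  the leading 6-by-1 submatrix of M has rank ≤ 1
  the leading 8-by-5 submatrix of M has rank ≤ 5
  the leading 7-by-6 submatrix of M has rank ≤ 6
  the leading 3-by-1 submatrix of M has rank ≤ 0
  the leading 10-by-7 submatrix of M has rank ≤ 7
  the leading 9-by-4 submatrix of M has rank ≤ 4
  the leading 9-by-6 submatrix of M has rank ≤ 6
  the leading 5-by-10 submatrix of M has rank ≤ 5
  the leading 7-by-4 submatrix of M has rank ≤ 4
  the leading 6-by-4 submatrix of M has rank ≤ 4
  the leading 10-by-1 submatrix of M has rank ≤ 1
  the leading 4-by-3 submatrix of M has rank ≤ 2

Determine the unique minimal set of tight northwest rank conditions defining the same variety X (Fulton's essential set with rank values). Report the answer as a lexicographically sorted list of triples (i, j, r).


Computing R[i][j] = min implied NW-rank bound (n=10, 21 conditions):

  0  0  0  0  0  0  0  1  1  1
  0  1  1  1  1  1  1  2  2  2
  0  1  1  2  2  2  2  3  3  3
  1  2  2  3  3  3  3  4  4  4
  1  2  3  4  4  4  4  5  5  5
  1  2  3  4  5  5  5  6  6  6
  1  2  3  4  5  6  6  7  7  7
  1  2  3  4  5  6  7  8  8  8
  1  2  3  4  5  6  7  8  9  9
  1  2  3  4  5  6  7  8  9  10

the unique w with this rank table is (8, 2, 4, 1, 3, 5, 6, 7, 9, 10).

|D(w)|=10, |Ess(w)|=3:

[(1, 7, 0), (3, 1, 0), (3, 3, 1)]


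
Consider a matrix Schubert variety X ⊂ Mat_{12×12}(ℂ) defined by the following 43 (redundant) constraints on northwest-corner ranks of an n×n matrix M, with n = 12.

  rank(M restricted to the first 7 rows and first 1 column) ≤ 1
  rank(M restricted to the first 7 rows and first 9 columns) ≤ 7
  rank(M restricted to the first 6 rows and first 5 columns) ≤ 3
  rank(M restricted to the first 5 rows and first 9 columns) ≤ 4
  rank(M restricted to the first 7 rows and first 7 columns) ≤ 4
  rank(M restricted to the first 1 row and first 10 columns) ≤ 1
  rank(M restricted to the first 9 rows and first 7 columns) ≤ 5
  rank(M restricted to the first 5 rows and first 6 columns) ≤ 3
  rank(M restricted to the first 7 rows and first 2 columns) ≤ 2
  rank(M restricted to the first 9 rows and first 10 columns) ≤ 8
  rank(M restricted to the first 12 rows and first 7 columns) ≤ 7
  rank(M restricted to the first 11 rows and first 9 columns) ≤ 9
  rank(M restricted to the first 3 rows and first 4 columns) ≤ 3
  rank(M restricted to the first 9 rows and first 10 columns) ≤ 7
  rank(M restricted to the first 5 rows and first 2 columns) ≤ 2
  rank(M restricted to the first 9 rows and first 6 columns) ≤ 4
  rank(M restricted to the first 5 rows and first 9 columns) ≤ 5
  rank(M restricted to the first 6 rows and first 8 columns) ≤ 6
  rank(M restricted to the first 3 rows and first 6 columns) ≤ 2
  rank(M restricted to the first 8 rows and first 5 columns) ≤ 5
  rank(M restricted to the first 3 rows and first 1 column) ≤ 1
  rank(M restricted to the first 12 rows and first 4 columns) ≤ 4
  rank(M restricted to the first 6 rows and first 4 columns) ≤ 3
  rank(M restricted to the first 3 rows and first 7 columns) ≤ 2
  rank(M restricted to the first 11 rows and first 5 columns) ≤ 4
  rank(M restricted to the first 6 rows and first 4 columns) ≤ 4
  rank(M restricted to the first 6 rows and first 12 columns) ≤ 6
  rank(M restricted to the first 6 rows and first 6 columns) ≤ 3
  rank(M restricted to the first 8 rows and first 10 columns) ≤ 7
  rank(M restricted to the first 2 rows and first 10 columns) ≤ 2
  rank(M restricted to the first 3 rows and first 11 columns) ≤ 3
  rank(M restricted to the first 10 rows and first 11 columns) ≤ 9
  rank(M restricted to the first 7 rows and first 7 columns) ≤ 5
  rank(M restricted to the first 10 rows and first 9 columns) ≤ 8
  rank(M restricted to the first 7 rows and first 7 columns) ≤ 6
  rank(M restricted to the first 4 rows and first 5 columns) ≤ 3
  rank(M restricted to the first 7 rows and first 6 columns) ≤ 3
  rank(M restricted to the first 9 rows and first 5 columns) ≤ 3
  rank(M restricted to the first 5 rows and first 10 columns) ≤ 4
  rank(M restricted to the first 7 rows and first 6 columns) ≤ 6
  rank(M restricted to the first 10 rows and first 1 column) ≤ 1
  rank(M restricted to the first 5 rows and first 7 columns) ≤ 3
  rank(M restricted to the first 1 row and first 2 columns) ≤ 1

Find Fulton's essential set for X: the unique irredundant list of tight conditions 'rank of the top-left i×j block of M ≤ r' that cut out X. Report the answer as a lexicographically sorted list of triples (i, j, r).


Recovering R(i,j) via the rank-extension bound from the 43 conditions:

  R[1]: 1, 1, 1, 1, 1, 1, 1, 1, 1, 1, 1, 1
  R[2]: 1, 2, 2, 2, 2, 2, 2, 2, 2, 2, 2, 2
  R[3]: 1, 2, 2, 2, 2, 2, 2, 3, 3, 3, 3, 3
  R[4]: 1, 2, 3, 3, 3, 3, 3, 4, 4, 4, 4, 4
  R[5]: 1, 2, 3, 3, 3, 3, 3, 4, 4, 4, 5, 5
  R[6]: 1, 2, 3, 3, 3, 3, 4, 5, 5, 5, 6, 6
  R[7]: 1, 2, 3, 3, 3, 3, 4, 5, 6, 6, 7, 7
  R[8]: 1, 2, 3, 3, 3, 4, 5, 6, 7, 7, 8, 8
  R[9]: 1, 2, 3, 3, 3, 4, 5, 6, 7, 7, 8, 9
  R[10]: 1, 2, 3, 4, 4, 5, 6, 7, 8, 8, 9, 10
  R[11]: 1, 2, 3, 4, 4, 5, 6, 7, 8, 9, 10, 11
  R[12]: 1, 2, 3, 4, 5, 6, 7, 8, 9, 10, 11, 12

reading off 1-entries of Δ²R: w = (1, 2, 8, 3, 11, 7, 9, 6, 12, 4, 10, 5).

Fulton essential set (7 of the 23 Rothe cells):

[(3, 7, 2), (5, 7, 3), (5, 10, 4), (7, 6, 3), (9, 5, 3), (9, 10, 7), (11, 5, 4)]


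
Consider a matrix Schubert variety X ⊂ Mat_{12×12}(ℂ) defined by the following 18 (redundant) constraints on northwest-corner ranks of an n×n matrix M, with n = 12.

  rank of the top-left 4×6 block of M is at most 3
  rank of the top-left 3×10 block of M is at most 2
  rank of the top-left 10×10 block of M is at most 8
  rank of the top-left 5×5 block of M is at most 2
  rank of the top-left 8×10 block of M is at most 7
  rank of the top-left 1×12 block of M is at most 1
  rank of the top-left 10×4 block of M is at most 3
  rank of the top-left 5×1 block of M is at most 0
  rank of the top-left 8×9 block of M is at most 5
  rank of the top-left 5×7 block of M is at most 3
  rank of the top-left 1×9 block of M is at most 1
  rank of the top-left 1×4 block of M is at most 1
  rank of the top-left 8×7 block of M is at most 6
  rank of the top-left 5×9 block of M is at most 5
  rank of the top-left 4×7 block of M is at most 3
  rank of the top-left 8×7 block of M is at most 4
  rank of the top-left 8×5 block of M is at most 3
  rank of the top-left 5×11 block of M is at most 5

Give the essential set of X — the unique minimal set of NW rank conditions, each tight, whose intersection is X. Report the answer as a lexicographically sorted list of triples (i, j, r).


Rank table r_w(12×12) implied by the 18 constraints:

  0 1 1 1 1 1 1 1 1 1 1 1
  0 1 2 2 2 2 2 2 2 2 2 2
  0 1 2 2 2 2 2 2 2 2 3 3
  0 1 2 2 2 3 3 3 3 3 4 4
  0 1 2 2 2 3 3 4 4 4 5 5
  1 2 3 3 3 4 4 5 5 5 6 6
  1 2 3 3 3 4 4 5 5 6 7 7
  1 2 3 3 3 4 4 5 5 6 7 8
  1 2 3 3 4 5 5 6 6 7 8 9
  1 2 3 3 4 5 6 7 7 8 9 10
  1 2 3 4 5 6 7 8 8 9 10 11
  1 2 3 4 5 6 7 8 9 10 11 12

second differences of R give the permutation w = (2, 3, 11, 6, 8, 1, 10, 12, 5, 7, 4, 9).

8 SE-corners of the 27-cell Rothe diagram give Ess(w):

[(3, 10, 2), (5, 1, 0), (5, 5, 2), (5, 7, 3), (8, 5, 3), (8, 7, 4), (8, 9, 5), (10, 4, 3)]


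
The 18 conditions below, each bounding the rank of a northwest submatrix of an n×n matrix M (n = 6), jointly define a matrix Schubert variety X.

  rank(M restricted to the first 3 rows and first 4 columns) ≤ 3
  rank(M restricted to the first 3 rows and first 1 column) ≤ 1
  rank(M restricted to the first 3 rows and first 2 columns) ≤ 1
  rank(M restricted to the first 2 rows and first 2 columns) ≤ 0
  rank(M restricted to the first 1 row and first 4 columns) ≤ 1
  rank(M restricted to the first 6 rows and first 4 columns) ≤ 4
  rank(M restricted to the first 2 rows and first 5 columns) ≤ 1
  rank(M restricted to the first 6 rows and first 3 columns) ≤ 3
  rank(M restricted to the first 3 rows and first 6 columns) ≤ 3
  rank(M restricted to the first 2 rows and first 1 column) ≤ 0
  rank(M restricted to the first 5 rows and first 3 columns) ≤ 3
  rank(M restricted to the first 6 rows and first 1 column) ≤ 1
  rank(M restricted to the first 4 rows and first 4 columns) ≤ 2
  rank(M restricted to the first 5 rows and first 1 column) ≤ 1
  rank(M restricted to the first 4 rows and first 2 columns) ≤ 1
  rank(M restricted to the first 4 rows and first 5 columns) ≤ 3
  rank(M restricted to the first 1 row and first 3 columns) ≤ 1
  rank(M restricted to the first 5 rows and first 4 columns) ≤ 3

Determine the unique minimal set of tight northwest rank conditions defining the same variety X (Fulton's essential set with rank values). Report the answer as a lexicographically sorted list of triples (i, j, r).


Reconstructing r_w from the 18 given conditions:

  i=1: 0  0  1  1  1  1
  i=2: 0  0  1  1  1  2
  i=3: 1  1  2  2  2  3
  i=4: 1  1  2  2  3  4
  i=5: 1  2  3  3  4  5
  i=6: 1  2  3  4  5  6

giving w = (3, 6, 1, 5, 2, 4) via Δ²R.

Rothe diagram D(w) (8 cells), 4 SE-corners (essential conditions):

[(2, 2, 0), (2, 5, 1), (4, 2, 1), (4, 4, 2)]


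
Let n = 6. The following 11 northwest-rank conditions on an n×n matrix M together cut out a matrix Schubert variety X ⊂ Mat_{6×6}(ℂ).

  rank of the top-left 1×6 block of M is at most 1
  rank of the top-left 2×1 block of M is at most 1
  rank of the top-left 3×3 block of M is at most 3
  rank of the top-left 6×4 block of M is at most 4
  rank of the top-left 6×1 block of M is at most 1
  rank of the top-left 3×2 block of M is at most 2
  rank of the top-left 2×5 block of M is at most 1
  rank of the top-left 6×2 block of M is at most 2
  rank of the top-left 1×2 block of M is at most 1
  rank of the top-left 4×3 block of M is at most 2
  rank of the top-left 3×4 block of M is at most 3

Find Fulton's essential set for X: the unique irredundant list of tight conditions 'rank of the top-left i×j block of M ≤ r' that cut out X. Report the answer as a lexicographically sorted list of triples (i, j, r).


The tightest implied rank at each (i,j), from the 11 conditions:

  i=1: 1, 1, 1, 1, 1, 1
  i=2: 1, 1, 1, 1, 1, 2
  i=3: 1, 2, 2, 2, 2, 3
  i=4: 1, 2, 2, 3, 3, 4
  i=5: 1, 2, 3, 4, 4, 5
  i=6: 1, 2, 3, 4, 5, 6

hence w(1..6) = (1, 6, 2, 4, 3, 5).

ℓ(w)=5; the 2 essential cells (i,j,r):

[(2, 5, 1), (4, 3, 2)]
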